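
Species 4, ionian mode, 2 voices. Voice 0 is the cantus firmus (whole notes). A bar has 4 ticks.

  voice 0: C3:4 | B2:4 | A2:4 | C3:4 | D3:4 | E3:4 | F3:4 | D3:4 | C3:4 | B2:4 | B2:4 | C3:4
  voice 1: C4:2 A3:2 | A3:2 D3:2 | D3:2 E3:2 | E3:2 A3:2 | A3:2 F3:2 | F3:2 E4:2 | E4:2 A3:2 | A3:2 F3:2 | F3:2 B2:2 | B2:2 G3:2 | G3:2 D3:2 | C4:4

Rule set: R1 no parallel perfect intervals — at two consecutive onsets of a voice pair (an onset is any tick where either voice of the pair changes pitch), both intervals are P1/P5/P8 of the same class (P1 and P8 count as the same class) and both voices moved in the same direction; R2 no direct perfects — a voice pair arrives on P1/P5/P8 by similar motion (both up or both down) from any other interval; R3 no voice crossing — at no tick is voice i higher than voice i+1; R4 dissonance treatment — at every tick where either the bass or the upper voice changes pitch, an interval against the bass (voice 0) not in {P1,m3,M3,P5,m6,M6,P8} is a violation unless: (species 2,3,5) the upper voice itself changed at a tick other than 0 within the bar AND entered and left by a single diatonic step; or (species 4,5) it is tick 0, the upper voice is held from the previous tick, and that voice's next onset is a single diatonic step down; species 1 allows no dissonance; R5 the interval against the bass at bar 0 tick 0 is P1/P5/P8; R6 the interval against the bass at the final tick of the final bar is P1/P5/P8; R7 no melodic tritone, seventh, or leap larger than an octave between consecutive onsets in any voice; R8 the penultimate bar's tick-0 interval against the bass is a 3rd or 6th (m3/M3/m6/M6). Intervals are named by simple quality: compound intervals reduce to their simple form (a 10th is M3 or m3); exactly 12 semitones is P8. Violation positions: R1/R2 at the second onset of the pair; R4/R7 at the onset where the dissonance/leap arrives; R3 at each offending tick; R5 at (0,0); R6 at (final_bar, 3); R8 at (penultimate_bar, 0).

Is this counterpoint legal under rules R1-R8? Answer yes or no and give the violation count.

No (12 violations)

bar 0: v0=C3 v1=C4 (P8)
bar 1: v0=B2 v1=A3 (m7)
bar 2: v0=A2 v1=D3 (P4)
bar 3: v0=C3 v1=E3 (M3)
bar 4: v0=D3 v1=A3 (P5)
bar 5: v0=E3 v1=F3 (m2)
bar 6: v0=F3 v1=E4 (M7)
bar 7: v0=D3 v1=A3 (P5)
bar 8: v0=C3 v1=F3 (P4)
bar 9: v0=B2 v1=B2 (P1)
bar 10: v0=B2 v1=G3 (m6)
bar 11: v0=C3 v1=C4 (P8)
  R4 @ bar1.0: B2/A3 m7 untreated
  R4 @ bar2.0: A2/D3 P4 untreated
  R4 @ bar5.0: E3/F3 m2 untreated
  R7 @ bar5.2: F3->E4 leap 11st
  R4 @ bar6.0: F3/E4 M7 untreated
  R4 @ bar8.0: C3/F3 P4 untreated
  R3 @ bar8.2: C3 above B2
  R4 @ bar8.2: C3/B2 m2 untreated
  R7 @ bar8.2: F3->B2 leap 6st
  R3 @ bar8.3: C3 above B2
  R2 @ bar11.0: B2/D3 m3 -> C3/C4 P8 similar
  R7 @ bar11.0: D3->C4 leap 10st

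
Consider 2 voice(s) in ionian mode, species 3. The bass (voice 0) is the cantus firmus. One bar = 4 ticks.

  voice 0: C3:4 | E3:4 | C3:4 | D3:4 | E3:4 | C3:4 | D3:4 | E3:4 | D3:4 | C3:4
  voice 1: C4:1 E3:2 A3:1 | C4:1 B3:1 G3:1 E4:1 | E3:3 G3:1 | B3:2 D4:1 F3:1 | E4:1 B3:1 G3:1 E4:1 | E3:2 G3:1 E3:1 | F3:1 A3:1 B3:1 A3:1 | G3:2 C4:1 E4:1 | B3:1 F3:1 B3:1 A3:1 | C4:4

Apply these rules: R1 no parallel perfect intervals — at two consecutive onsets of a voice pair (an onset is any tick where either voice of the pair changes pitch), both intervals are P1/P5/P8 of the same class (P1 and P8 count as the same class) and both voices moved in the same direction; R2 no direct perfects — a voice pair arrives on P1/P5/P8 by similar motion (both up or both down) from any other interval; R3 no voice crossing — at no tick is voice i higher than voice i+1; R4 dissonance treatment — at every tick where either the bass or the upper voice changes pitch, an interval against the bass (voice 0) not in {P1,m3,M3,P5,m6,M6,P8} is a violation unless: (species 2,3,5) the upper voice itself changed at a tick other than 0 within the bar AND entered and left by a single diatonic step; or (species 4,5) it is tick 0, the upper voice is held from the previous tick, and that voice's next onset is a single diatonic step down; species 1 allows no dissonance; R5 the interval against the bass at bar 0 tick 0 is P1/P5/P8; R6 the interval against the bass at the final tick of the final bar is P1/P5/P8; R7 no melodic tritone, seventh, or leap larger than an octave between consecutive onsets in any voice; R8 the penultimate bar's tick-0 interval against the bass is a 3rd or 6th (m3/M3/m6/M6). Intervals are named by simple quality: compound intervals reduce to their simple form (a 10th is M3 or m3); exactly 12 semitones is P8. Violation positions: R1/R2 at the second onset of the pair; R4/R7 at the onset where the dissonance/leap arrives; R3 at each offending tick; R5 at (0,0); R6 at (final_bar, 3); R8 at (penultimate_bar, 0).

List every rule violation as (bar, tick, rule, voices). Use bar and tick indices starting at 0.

bar 0: v0=C3 v1=C4 downbeat P8
bar 1: v0=E3 v1=C4 downbeat m6
bar 2: v0=C3 v1=E3 downbeat M3
bar 3: v0=D3 v1=B3 downbeat M6
bar 4: v0=E3 v1=E4 downbeat P8
bar 5: v0=C3 v1=E3 downbeat M3
bar 6: v0=D3 v1=F3 downbeat m3
bar 7: v0=E3 v1=G3 downbeat m3
bar 8: v0=D3 v1=B3 downbeat M6
bar 9: v0=C3 v1=C4 downbeat P8
  -> R2 @ bar 4 tick 0 v(0, 1): D3/F3 m3 -> E3/E4 P8 similar
  -> R7 @ bar 4 tick 0 v(1,): F3->E4 leap 11st
  -> R7 @ bar 8 tick 1 v(1,): B3->F3 leap 6st
  -> R7 @ bar 8 tick 2 v(1,): F3->B3 leap 6st

(4, 0, R2, (0, 1))
(4, 0, R7, (1,))
(8, 1, R7, (1,))
(8, 2, R7, (1,))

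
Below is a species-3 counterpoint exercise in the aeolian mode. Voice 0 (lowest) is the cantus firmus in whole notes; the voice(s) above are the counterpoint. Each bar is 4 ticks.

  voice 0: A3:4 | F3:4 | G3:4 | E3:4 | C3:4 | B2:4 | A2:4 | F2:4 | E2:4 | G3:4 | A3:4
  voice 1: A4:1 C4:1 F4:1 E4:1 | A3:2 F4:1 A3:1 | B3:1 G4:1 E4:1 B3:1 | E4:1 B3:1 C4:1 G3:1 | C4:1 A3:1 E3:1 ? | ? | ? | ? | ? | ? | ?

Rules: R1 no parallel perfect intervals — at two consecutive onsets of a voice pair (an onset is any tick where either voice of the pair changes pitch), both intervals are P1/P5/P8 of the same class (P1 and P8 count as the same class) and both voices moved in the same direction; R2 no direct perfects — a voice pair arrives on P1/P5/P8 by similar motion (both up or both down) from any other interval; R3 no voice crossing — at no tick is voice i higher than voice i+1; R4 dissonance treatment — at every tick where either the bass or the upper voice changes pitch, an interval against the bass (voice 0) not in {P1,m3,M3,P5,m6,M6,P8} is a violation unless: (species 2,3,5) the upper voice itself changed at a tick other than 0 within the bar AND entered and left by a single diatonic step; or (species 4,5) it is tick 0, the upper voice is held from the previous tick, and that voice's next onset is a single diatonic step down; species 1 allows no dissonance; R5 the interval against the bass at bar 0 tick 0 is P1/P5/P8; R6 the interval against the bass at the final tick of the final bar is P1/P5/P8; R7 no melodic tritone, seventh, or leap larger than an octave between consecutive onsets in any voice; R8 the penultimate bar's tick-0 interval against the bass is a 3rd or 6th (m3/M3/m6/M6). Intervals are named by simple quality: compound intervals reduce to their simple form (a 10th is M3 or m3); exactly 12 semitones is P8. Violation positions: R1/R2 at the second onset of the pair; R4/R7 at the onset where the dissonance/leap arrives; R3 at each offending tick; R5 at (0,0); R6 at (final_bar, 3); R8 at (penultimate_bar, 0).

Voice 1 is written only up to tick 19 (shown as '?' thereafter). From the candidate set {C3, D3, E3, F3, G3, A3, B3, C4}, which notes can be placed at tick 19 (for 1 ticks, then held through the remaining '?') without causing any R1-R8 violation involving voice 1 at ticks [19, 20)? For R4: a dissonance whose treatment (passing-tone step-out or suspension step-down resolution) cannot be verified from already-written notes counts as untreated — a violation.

C3: legal
D3: violates R4
E3: legal
F3: violates R4
G3: legal
A3: legal
B3: violates R4
C4: legal

{A3, C3, C4, E3, G3}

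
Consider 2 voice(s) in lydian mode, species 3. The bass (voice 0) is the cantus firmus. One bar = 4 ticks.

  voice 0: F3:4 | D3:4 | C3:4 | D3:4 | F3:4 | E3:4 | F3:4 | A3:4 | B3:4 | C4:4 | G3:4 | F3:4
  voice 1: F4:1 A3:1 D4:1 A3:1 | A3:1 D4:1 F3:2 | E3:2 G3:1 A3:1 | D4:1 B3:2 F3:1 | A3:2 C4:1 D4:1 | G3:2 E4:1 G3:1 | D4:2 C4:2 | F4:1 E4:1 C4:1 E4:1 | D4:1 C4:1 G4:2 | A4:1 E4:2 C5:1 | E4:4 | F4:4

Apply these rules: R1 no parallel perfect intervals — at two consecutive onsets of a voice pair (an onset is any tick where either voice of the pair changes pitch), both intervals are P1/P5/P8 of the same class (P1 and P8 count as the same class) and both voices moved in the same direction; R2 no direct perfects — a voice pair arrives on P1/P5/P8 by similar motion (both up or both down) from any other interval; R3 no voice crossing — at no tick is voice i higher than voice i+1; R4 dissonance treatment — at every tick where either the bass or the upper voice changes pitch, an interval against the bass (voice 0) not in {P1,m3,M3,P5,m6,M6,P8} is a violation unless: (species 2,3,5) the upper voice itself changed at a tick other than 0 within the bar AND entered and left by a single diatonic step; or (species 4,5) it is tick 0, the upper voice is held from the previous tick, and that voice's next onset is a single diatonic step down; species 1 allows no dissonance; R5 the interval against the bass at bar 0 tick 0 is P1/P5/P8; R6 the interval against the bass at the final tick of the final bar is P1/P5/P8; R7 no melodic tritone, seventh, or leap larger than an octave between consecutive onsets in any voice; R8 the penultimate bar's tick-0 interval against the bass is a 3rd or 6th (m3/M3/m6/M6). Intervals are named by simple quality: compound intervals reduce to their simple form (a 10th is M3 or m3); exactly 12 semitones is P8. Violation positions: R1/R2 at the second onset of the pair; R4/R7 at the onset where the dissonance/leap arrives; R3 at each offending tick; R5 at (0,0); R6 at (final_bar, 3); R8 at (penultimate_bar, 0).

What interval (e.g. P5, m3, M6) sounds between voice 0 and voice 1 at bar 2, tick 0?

voice 0=C3 voice 1=E3 -> M3

M3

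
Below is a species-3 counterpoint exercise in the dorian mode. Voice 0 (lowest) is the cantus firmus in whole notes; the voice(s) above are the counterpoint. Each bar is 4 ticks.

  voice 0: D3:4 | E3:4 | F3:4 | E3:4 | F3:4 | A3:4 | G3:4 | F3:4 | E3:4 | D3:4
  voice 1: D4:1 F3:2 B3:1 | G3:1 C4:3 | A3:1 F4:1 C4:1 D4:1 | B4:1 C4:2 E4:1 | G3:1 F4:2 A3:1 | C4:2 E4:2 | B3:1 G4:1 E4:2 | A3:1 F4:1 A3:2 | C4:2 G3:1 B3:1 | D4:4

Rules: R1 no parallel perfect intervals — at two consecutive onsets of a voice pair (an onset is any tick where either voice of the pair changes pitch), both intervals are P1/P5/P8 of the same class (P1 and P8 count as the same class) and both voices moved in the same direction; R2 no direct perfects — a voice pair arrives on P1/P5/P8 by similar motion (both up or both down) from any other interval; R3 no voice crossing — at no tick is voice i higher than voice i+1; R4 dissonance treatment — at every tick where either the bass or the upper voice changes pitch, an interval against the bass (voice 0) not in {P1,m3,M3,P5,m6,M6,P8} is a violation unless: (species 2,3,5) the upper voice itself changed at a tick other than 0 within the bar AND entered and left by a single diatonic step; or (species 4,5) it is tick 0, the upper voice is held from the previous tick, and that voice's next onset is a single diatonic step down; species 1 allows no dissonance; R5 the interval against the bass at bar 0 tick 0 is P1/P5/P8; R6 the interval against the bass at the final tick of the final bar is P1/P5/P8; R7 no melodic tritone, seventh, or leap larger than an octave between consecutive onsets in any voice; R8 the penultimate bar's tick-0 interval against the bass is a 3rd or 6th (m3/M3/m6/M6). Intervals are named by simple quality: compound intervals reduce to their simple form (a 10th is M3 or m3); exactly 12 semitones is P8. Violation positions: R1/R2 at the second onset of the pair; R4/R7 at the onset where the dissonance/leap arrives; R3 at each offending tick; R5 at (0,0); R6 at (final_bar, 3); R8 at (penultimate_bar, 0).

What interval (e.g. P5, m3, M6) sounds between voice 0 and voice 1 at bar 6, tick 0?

voice 0=G3 voice 1=B3 -> M3

M3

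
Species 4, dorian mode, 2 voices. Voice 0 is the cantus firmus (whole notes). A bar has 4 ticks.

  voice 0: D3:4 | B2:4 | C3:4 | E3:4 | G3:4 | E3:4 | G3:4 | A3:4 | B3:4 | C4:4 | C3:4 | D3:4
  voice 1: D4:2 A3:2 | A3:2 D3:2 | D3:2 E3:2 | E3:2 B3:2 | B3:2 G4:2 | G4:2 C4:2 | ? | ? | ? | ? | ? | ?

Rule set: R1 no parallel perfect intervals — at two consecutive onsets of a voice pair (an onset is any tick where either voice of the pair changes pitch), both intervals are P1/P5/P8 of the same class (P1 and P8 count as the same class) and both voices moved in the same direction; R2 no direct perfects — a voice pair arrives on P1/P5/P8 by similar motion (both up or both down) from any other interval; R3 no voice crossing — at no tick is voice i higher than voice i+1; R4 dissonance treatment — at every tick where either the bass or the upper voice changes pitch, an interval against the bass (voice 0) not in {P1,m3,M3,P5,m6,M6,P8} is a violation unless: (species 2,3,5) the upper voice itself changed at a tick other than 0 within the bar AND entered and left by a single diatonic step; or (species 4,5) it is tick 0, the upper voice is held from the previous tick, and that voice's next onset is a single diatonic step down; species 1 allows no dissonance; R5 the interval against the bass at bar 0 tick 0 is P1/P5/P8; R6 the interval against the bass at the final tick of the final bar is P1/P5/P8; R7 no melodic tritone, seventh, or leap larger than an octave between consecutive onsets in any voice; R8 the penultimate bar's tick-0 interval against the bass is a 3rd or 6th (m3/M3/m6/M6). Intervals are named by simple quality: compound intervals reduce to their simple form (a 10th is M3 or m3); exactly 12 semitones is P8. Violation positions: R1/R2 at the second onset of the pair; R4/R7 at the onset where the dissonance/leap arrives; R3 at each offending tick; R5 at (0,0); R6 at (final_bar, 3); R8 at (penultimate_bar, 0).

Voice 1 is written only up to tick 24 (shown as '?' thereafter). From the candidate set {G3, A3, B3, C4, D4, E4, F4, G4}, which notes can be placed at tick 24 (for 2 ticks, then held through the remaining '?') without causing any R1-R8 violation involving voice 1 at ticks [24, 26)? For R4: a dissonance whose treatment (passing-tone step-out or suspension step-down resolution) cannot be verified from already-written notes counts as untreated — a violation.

{B3, E4, G3}

G3: legal
A3: violates R4
B3: legal
C4: violates R4
D4: violates R2
E4: legal
F4: violates R4
G4: violates R2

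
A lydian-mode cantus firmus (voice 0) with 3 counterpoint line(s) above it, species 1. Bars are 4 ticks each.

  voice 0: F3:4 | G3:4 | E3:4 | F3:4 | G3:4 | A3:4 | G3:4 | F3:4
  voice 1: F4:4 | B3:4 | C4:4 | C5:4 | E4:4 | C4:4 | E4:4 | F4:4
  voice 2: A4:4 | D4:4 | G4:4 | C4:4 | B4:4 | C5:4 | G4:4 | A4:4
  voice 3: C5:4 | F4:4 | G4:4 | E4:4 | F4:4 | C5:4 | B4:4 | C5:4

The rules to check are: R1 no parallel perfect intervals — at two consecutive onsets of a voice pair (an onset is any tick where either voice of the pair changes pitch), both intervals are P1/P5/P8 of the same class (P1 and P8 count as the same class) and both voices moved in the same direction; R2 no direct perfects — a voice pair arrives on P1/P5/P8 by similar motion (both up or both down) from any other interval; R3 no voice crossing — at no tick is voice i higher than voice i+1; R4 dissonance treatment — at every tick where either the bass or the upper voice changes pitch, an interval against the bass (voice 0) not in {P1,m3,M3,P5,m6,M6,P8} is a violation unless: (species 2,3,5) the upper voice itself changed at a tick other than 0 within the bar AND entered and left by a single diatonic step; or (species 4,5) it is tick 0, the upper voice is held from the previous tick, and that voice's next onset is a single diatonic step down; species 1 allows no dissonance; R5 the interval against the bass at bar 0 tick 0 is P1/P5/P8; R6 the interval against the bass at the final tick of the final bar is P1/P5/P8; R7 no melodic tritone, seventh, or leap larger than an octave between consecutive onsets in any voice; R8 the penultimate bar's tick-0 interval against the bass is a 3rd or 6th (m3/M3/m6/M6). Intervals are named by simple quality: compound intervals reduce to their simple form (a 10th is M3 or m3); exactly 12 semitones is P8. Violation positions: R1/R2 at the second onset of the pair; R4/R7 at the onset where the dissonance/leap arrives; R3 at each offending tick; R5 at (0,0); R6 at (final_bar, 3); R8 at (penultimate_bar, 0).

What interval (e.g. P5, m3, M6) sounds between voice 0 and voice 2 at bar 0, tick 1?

M3

voice 0=F3 voice 2=A4 -> M3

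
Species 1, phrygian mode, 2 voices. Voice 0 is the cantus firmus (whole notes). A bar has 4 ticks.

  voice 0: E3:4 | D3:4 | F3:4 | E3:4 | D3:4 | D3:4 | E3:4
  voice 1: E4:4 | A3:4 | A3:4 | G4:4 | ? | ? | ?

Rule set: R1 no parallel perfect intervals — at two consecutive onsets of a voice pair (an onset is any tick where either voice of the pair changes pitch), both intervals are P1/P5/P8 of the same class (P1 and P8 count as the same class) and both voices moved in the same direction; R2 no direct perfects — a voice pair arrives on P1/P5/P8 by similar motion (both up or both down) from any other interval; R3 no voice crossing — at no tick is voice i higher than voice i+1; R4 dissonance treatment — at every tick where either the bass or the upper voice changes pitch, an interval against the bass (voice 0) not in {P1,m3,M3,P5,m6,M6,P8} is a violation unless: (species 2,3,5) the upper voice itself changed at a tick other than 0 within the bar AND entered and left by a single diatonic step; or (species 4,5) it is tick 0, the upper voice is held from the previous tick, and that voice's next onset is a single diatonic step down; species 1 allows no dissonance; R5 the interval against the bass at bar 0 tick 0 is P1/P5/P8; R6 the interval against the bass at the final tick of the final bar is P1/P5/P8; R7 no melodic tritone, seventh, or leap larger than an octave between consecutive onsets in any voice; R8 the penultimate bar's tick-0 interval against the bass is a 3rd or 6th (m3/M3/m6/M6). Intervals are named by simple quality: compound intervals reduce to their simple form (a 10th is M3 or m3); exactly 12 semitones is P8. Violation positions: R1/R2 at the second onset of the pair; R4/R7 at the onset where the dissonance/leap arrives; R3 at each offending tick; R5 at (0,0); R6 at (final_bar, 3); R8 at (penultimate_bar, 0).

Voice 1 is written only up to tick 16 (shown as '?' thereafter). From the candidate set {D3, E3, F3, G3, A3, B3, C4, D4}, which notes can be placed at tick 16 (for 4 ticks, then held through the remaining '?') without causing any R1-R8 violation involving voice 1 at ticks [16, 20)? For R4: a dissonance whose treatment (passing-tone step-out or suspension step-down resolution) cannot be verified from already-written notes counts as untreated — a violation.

{B3}

D3: violates R2,R7
E3: violates R4,R7
F3: violates R7
G3: violates R4
A3: violates R2,R7
B3: legal
C4: violates R4
D4: violates R2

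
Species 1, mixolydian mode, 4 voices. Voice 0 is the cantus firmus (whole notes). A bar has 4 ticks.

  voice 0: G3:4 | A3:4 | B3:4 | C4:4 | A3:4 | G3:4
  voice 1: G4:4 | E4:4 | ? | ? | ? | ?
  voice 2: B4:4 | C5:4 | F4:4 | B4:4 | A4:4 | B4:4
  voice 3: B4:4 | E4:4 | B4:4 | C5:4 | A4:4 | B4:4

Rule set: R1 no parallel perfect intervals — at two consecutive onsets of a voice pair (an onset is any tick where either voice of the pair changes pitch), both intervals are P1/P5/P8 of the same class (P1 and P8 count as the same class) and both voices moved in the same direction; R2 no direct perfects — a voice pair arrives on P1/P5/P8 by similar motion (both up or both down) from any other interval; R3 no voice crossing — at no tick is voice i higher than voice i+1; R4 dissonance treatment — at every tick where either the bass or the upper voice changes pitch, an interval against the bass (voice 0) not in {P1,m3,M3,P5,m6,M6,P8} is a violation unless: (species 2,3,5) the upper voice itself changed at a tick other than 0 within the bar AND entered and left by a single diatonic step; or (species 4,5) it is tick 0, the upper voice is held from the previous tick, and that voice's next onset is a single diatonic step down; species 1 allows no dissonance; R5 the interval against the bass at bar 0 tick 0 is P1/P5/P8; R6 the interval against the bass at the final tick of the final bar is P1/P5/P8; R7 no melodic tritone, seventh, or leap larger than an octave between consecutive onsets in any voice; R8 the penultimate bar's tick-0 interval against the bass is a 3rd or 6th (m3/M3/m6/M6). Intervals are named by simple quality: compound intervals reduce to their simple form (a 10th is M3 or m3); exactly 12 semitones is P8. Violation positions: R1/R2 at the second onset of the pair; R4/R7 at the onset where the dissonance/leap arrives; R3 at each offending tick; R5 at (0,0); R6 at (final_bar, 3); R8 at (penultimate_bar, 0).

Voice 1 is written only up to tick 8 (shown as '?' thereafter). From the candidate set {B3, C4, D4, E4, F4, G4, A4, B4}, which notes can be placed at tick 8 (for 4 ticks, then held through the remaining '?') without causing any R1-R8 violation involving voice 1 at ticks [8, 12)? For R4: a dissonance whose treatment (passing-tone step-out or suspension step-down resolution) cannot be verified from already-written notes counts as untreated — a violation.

B3: legal
C4: violates R4
D4: legal
E4: violates R4
F4: violates R4
G4: violates R3
A4: violates R3,R4
B4: violates R1,R2,R3

{B3, D4}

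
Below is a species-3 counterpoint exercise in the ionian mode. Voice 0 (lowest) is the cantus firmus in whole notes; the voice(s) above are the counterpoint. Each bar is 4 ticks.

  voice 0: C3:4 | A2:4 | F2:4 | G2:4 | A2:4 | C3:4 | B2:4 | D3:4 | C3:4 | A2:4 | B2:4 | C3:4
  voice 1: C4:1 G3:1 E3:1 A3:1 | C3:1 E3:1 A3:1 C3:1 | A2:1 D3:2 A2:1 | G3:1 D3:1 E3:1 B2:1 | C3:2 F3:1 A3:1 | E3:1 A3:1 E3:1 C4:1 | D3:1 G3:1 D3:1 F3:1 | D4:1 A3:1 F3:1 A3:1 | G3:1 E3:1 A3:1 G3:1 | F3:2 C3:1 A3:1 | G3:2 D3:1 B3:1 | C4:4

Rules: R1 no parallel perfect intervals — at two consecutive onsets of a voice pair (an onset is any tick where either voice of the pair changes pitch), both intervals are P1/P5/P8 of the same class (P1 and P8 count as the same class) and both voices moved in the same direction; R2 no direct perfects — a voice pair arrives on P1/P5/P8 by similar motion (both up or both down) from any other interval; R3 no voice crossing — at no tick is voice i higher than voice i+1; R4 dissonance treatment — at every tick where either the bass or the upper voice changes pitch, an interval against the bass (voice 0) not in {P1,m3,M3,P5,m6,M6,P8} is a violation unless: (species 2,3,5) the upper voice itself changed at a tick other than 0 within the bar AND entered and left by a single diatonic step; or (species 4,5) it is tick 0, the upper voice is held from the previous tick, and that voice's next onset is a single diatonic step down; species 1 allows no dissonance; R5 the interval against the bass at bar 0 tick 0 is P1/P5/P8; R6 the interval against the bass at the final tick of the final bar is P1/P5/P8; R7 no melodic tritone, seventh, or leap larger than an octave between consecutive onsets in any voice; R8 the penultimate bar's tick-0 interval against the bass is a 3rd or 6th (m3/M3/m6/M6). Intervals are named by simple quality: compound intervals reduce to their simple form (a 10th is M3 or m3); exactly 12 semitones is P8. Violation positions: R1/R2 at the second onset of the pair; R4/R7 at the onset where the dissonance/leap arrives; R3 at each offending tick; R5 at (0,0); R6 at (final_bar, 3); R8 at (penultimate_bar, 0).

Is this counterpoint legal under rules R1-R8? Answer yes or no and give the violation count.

bar 0: v0=C3 v1=C4 (P8)
bar 1: v0=A2 v1=C3 (m3)
bar 2: v0=F2 v1=A2 (M3)
bar 3: v0=G2 v1=G3 (P8)
bar 4: v0=A2 v1=C3 (m3)
bar 5: v0=C3 v1=E3 (M3)
bar 6: v0=B2 v1=D3 (m3)
bar 7: v0=D3 v1=D4 (P8)
bar 8: v0=C3 v1=G3 (P5)
bar 9: v0=A2 v1=F3 (m6)
bar 10: v0=B2 v1=G3 (m6)
bar 11: v0=C3 v1=C4 (P8)
  R2 @ bar3.0: F2/A2 M3 -> G2/G3 P8 similar
  R7 @ bar3.0: A2->G3 leap 10st
  R7 @ bar6.0: C4->D3 leap 10st
  R4 @ bar6.3: B2/F3 TT untreated
  R2 @ bar7.0: B2/F3 TT -> D3/D4 P8 similar
  R1 @ bar8.0: D3/A3 P5 -> C3/G3 P5 similar
  R1 @ bar11.0: B2/B3 P8 -> C3/C4 P8 similar

No (7 violations)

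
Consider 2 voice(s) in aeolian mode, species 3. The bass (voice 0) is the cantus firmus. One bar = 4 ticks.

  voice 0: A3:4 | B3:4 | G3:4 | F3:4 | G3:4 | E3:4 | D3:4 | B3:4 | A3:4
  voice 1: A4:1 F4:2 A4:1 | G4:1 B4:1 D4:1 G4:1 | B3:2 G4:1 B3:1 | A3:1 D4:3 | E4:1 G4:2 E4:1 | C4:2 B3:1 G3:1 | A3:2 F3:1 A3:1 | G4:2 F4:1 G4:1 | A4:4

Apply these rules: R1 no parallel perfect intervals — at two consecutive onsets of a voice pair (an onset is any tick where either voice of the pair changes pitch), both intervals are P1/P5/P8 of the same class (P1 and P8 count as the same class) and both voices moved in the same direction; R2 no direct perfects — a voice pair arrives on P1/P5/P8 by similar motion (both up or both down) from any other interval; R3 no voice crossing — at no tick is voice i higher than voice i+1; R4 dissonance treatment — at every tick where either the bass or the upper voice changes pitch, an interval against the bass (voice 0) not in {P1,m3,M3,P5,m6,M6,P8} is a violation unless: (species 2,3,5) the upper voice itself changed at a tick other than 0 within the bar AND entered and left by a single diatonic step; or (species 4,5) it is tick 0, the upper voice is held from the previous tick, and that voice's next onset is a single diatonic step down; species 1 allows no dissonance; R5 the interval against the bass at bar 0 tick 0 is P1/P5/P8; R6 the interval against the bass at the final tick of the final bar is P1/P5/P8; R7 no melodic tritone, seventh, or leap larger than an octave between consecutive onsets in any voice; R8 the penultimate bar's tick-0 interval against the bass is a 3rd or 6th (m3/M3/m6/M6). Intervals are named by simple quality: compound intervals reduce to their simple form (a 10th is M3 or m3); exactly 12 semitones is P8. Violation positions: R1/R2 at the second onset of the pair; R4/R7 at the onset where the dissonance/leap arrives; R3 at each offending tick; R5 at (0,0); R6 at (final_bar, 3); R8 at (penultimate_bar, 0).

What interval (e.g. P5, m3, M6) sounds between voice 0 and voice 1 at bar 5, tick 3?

voice 0=E3 voice 1=G3 -> m3

m3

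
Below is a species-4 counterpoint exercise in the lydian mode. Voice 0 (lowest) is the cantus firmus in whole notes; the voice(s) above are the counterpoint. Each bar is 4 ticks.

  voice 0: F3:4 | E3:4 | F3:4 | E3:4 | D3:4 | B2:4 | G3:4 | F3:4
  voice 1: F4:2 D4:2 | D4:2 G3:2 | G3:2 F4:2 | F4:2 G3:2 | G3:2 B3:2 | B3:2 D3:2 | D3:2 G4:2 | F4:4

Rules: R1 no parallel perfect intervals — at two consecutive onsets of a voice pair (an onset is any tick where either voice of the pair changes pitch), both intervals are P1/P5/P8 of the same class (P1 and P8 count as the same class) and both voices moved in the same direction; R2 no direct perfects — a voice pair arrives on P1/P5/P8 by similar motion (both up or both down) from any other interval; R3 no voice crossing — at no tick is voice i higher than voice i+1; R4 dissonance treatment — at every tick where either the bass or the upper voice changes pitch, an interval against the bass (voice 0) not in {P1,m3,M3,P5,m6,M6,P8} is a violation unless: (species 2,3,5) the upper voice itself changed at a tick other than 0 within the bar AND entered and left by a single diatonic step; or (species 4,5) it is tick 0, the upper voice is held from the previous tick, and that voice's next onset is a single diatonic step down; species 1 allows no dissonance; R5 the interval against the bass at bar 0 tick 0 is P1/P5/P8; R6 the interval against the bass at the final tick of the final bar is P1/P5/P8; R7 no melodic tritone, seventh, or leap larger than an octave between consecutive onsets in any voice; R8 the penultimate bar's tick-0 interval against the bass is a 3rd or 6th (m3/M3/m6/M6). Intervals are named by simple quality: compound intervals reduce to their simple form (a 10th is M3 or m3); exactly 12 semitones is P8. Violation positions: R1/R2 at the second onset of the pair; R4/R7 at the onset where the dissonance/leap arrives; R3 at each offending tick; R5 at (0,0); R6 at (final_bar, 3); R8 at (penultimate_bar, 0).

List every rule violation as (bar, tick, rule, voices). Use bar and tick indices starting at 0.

bar 0: v0=F3 v1=F4 downbeat P8
bar 1: v0=E3 v1=D4 downbeat m7
bar 2: v0=F3 v1=G3 downbeat M2
bar 3: v0=E3 v1=F4 downbeat m2
bar 4: v0=D3 v1=G3 downbeat P4
bar 5: v0=B2 v1=B3 downbeat P8
bar 6: v0=G3 v1=D3 downbeat P4
bar 7: v0=F3 v1=F4 downbeat P8
  -> R4 @ bar 1 tick 0 v(0, 1): E3/D4 m7 untreated
  -> R4 @ bar 2 tick 0 v(0, 1): F3/G3 M2 untreated
  -> R7 @ bar 2 tick 2 v(1,): G3->F4 leap 10st
  -> R4 @ bar 3 tick 0 v(0, 1): E3/F4 m2 untreated
  -> R7 @ bar 3 tick 2 v(1,): F4->G3 leap 10st
  -> R4 @ bar 4 tick 0 v(0, 1): D3/G3 P4 untreated
  -> R3 @ bar 6 tick 0 v(0, 1): G3 above D3
  -> R4 @ bar 6 tick 0 v(0, 1): G3/D3 P4 untreated
  -> R8 @ bar 6 tick 0 v(0, 1): penult P4 not 3rd/6th
  -> R3 @ bar 6 tick 1 v(0, 1): G3 above D3
  -> R7 @ bar 6 tick 2 v(1,): D3->G4 leap 17st
  -> R1 @ bar 7 tick 0 v(0, 1): G3/G4 P8 -> F3/F4 P8 similar

(1, 0, R4, (0, 1))
(2, 0, R4, (0, 1))
(2, 2, R7, (1,))
(3, 0, R4, (0, 1))
(3, 2, R7, (1,))
(4, 0, R4, (0, 1))
(6, 0, R3, (0, 1))
(6, 0, R4, (0, 1))
(6, 0, R8, (0, 1))
(6, 1, R3, (0, 1))
(6, 2, R7, (1,))
(7, 0, R1, (0, 1))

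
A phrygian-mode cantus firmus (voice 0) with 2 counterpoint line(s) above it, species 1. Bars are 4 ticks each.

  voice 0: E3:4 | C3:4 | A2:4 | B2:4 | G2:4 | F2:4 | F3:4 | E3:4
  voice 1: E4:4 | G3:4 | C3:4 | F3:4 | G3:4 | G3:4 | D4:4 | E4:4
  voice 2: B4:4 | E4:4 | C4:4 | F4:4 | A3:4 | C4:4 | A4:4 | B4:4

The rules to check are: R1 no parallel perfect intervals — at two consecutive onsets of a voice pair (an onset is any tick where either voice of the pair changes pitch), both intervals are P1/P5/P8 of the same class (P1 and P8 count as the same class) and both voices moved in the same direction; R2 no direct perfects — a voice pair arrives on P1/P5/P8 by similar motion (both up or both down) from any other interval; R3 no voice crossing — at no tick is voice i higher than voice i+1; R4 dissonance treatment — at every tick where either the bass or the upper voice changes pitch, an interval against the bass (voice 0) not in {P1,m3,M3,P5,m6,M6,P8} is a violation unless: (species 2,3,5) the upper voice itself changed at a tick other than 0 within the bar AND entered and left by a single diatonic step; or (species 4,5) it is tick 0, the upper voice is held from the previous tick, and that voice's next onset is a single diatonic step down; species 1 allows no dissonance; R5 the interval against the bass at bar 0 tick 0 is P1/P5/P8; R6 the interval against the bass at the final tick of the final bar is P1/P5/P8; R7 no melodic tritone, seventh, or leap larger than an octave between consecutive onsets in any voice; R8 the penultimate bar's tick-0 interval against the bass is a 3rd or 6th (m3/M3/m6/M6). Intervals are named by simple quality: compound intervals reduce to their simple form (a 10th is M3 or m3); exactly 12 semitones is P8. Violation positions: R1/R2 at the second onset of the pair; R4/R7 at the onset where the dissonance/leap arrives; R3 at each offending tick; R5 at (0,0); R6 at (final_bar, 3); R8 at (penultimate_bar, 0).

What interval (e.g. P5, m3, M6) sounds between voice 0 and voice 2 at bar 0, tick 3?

P5

voice 0=E3 voice 2=B4 -> P5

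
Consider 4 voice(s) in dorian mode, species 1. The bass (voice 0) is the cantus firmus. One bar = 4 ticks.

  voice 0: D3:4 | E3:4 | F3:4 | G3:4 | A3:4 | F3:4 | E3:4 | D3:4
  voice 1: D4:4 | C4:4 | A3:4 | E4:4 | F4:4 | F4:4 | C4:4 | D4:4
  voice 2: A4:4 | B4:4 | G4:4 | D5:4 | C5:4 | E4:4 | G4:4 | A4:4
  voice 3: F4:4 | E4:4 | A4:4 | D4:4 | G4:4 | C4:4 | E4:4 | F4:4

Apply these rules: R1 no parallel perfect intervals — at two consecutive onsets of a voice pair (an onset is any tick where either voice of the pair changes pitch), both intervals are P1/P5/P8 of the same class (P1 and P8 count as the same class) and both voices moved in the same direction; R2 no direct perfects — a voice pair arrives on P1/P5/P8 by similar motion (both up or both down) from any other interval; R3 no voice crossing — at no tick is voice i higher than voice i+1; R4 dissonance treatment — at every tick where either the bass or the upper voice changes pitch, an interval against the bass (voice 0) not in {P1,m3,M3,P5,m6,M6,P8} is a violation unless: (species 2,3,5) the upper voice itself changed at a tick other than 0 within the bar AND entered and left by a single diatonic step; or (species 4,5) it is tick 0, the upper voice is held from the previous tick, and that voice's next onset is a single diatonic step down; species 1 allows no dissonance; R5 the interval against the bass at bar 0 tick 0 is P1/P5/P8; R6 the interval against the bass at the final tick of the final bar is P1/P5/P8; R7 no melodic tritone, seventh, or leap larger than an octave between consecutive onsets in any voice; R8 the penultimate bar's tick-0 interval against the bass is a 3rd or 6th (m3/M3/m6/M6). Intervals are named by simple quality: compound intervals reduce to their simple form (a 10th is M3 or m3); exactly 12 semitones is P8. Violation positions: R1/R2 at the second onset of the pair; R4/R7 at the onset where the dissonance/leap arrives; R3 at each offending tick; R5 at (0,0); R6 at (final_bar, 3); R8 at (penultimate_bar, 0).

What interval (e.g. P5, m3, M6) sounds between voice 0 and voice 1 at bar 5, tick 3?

P8

voice 0=F3 voice 1=F4 -> P8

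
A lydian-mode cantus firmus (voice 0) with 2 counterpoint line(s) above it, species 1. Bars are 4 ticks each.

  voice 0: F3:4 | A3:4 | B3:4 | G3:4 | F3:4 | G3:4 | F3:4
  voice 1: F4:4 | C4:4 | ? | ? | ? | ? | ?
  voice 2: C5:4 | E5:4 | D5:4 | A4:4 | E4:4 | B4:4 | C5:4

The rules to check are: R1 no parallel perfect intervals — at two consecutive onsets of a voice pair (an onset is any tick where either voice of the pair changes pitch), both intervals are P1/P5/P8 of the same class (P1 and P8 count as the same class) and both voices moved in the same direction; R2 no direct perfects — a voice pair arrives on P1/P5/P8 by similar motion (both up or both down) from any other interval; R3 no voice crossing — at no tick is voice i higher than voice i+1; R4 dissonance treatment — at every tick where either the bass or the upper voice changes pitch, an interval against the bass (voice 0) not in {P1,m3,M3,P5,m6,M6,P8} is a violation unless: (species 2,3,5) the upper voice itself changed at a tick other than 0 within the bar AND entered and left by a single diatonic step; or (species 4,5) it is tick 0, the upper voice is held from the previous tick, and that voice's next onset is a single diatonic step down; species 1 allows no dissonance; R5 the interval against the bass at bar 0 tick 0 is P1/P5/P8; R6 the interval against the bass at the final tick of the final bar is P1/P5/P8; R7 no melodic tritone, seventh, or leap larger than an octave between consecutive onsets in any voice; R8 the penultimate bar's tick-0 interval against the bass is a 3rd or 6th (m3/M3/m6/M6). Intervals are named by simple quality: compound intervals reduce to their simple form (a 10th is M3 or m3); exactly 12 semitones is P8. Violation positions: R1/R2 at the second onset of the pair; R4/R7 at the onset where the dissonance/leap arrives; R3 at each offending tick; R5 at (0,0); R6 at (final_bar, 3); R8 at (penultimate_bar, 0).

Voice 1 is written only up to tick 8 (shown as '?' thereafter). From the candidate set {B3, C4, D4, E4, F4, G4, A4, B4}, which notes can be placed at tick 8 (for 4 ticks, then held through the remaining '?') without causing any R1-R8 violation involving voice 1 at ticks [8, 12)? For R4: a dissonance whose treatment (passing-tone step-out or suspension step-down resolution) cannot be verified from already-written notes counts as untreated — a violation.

{B3, D4, G4}

B3: legal
C4: violates R4
D4: legal
E4: violates R4
F4: violates R4
G4: legal
A4: violates R4
B4: violates R2,R7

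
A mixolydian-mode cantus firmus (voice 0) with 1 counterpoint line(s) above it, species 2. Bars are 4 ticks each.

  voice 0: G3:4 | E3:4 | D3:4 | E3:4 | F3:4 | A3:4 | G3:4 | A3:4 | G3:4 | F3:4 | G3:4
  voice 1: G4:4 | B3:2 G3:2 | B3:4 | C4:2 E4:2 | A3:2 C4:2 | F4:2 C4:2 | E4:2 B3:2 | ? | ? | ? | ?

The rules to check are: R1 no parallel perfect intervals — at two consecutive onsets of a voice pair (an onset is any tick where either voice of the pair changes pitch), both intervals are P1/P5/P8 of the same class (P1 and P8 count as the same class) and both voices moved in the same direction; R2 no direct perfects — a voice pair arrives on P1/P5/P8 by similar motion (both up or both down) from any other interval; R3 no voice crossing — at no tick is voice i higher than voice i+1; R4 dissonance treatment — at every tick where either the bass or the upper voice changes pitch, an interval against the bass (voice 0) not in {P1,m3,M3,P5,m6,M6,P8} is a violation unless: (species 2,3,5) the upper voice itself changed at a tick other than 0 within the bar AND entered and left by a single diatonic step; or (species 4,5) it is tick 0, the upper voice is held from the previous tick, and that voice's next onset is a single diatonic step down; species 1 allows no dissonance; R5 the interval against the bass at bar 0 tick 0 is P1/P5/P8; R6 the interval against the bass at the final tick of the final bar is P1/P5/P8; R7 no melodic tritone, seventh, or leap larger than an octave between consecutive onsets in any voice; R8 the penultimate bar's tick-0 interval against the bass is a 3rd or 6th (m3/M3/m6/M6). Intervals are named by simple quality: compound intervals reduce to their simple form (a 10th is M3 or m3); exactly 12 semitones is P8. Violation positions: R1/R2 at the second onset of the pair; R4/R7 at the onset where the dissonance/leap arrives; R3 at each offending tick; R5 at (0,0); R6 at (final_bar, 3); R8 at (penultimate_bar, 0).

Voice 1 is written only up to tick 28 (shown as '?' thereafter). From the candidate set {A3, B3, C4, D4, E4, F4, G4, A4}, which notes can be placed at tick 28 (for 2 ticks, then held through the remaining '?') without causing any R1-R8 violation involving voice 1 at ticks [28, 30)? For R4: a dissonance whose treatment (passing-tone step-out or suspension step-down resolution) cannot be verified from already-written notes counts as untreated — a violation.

A3: legal
B3: violates R4
C4: legal
D4: violates R4
E4: violates R2
F4: violates R7
G4: violates R4
A4: violates R2,R7

{A3, C4}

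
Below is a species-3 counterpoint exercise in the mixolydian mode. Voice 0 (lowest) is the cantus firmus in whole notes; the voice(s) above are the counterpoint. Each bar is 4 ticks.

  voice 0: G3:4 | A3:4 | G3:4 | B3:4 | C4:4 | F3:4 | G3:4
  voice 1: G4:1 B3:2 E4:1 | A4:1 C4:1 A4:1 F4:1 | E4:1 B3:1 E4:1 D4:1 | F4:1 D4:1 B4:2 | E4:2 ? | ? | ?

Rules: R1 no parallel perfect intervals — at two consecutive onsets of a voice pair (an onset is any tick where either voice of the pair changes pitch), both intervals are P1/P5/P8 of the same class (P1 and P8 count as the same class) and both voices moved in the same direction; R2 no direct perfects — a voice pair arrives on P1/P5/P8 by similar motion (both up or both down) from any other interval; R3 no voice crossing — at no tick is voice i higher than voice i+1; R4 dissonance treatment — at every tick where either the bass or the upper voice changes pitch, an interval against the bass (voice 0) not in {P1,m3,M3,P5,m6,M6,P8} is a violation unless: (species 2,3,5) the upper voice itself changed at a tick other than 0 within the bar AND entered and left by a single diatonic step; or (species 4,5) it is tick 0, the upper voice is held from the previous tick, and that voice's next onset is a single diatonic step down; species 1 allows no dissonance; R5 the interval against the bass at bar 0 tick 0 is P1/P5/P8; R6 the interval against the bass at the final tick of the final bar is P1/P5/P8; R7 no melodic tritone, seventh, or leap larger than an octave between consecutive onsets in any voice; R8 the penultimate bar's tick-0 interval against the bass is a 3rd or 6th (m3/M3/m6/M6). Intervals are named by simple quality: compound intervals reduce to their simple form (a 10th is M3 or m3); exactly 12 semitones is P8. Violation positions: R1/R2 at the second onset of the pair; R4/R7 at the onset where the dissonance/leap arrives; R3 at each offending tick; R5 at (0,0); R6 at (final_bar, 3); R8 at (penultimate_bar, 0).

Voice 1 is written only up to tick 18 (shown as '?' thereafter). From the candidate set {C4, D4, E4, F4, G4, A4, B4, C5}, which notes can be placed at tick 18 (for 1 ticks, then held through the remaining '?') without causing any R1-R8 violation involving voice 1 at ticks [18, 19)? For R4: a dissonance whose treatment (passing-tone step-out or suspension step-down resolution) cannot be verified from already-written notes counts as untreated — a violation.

C4: legal
D4: violates R4
E4: legal
F4: violates R4
G4: legal
A4: legal
B4: violates R4
C5: legal

{A4, C4, C5, E4, G4}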